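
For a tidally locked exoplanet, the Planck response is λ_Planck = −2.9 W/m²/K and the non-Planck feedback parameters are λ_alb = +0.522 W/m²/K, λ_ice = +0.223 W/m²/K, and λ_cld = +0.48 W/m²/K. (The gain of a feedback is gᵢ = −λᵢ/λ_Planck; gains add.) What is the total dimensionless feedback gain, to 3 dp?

0.422

Convert to gains: g_alb = 0.522/2.9 = 0.18; g_ice = 0.223/2.9 = 0.0769; g_cld = 0.48/2.9 = 0.1655.
Total gain g = 0.4224.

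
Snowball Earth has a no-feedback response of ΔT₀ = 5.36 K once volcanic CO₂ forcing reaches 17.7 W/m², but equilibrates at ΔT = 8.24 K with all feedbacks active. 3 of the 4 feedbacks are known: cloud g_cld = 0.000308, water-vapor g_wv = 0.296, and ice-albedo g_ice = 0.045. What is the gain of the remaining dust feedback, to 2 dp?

Amplification A = ΔT/ΔT₀ = 8.24/5.36 = 1.537.
Total gain g = 1 − 1/A = 1 − 1/1.537 = 0.3494.
Known gains sum to 0.000308 + 0.296 + 0.045 = 0.341308.
g_dust = 0.3494 − 0.341308 = 0.01.

0.01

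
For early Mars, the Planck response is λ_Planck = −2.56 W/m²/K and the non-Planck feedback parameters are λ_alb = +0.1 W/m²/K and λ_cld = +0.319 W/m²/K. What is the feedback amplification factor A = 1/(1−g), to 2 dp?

Convert to gains: g_alb = 0.1/2.56 = 0.03906; g_cld = 0.319/2.56 = 0.1246.
Total gain g = 0.16366.
A = 1/(1 − 0.16366) = 1.20.

1.20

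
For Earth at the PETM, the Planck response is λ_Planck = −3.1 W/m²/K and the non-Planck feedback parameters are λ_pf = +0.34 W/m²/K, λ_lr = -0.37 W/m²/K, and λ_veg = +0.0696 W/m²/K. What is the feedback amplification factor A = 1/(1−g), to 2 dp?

Convert to gains: g_pf = 0.34/3.1 = 0.1097; g_lr = -0.37/3.1 = -0.1194; g_veg = 0.0696/3.1 = 0.02245.
Total gain g = 0.01275.
A = 1/(1 − 0.01275) = 1.01.

1.01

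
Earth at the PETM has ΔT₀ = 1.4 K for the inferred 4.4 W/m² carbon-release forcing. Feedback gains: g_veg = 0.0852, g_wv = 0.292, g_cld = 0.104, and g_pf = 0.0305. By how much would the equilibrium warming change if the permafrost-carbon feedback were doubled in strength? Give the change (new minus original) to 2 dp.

Original: g = 0.5117, ΔT = 1.4/(1−0.5117) = 2.8671 K.
With doubled permafrost-carbon: g' = 0.5422, ΔT' = 1.4/(1−0.5422) = 3.0581 K.
Change = 3.0581 − 2.8671 = 0.19 K.

0.19 K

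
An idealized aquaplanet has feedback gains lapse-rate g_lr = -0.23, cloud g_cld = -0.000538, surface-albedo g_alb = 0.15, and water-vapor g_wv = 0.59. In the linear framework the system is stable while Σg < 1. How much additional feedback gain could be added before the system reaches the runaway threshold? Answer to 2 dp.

0.49

Current total gain = -0.23 − 0.000538 + 0.15 + 0.59 = 0.509462.
Margin to runaway = 1 − 0.509462 = 0.49.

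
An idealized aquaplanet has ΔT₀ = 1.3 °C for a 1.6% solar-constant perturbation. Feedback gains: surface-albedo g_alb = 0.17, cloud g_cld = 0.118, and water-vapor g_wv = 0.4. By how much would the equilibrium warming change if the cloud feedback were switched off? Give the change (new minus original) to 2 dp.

Original: g = 0.688, ΔT = 1.3/(1−0.688) = 4.1667 °C.
Without cloud: g' = 0.57, ΔT' = 1.3/(1−0.57) = 3.0233 °C.
Change = 3.0233 − 4.1667 = -1.14 °C.

-1.14 °C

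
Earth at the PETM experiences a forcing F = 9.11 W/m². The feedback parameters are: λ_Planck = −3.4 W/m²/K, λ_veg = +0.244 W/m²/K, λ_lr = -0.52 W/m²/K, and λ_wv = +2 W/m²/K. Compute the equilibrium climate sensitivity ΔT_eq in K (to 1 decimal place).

5.4 K

Net feedback parameter λ = (−3.4) + (+0.244) + (-0.52) + (+2) = -1.676 W/m²/K.
ΔT = −F/λ = −9.11/(-1.676) = 5.4 K.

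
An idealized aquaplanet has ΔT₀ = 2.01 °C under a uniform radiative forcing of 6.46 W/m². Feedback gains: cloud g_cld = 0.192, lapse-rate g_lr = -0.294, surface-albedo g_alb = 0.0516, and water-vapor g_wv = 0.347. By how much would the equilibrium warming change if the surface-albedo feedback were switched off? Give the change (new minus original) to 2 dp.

-0.20 °C

Original: g = 0.2966, ΔT = 2.01/(1−0.2966) = 2.8575 °C.
Without surface-albedo: g' = 0.245, ΔT' = 2.01/(1−0.245) = 2.6623 °C.
Change = 2.6623 − 2.8575 = -0.20 °C.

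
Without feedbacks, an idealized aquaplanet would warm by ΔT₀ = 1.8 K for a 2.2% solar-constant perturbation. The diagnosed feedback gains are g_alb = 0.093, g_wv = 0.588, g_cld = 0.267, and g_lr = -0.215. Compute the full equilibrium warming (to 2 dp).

6.74 K

Total gain g = 0.093 + 0.588 + 0.267 − 0.215 = 0.733.
Amplification A = 1/(1 − 0.733) = 3.745.
ΔT = 1.8 × 3.745 = 6.74 K.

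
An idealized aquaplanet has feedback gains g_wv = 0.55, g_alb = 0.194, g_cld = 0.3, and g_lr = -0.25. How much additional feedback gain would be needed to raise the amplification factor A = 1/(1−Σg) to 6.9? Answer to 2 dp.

0.06

Current total gain = 0.794.
Target gain for A = 6.9: g* = 1 − 1/6.9 = 0.8551.
Additional gain needed = 0.8551 − 0.794 = 0.06.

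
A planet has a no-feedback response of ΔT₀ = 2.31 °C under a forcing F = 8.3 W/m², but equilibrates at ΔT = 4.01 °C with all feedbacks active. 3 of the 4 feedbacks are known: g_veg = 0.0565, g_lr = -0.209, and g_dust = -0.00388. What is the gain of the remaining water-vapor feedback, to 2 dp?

0.58

Amplification A = ΔT/ΔT₀ = 4.01/2.31 = 1.736.
Total gain g = 1 − 1/A = 1 − 1/1.736 = 0.424.
Known gains sum to 0.0565 − 0.209 − 0.00388 = -0.15638.
g_wv = 0.424 + 0.15638 = 0.58.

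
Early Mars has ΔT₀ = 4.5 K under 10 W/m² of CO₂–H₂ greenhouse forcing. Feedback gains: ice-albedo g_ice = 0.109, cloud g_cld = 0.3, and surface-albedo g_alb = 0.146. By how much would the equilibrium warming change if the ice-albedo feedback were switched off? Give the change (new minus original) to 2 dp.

Original: g = 0.555, ΔT = 4.5/(1−0.555) = 10.1124 K.
Without ice-albedo: g' = 0.446, ΔT' = 4.5/(1−0.446) = 8.1227 K.
Change = 8.1227 − 10.1124 = -1.99 K.

-1.99 K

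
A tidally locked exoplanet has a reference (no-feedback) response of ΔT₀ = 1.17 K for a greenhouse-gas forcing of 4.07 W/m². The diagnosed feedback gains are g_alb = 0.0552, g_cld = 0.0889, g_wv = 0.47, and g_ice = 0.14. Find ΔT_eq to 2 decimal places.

4.76 K

Total gain g = 0.0552 + 0.0889 + 0.47 + 0.14 = 0.7541.
Amplification A = 1/(1 − 0.7541) = 4.067.
ΔT = 1.17 × 4.067 = 4.76 K.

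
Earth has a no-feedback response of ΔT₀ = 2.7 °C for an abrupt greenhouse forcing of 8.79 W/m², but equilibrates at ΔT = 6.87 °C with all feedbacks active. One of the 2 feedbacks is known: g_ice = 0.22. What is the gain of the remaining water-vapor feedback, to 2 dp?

Amplification A = ΔT/ΔT₀ = 6.87/2.7 = 2.544.
Total gain g = 1 − 1/A = 1 − 1/2.544 = 0.6069.
The known gain is 0.22.
g_wv = 0.6069 − 0.22 = 0.39.

0.39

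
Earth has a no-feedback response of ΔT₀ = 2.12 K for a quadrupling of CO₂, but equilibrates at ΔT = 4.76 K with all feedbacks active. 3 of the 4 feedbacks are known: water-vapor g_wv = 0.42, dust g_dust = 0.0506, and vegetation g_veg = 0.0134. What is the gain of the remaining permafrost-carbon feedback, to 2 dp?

Amplification A = ΔT/ΔT₀ = 4.76/2.12 = 2.245.
Total gain g = 1 − 1/A = 1 − 1/2.245 = 0.5546.
Known gains sum to 0.42 + 0.0506 + 0.0134 = 0.484.
g_pf = 0.5546 − 0.484 = 0.07.

0.07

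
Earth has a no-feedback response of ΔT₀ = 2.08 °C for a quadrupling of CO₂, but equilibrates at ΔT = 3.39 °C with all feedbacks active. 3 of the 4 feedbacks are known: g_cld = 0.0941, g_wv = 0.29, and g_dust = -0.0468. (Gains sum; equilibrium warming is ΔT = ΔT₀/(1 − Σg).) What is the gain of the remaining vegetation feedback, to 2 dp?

0.05

Amplification A = ΔT/ΔT₀ = 3.39/2.08 = 1.63.
Total gain g = 1 − 1/A = 1 − 1/1.63 = 0.3865.
Known gains sum to 0.0941 + 0.29 − 0.0468 = 0.3373.
g_veg = 0.3865 − 0.3373 = 0.05.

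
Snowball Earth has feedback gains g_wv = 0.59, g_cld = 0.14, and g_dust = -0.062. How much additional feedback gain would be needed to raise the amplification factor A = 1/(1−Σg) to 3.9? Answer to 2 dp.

Current total gain = 0.668.
Target gain for A = 3.9: g* = 1 − 1/3.9 = 0.7436.
Additional gain needed = 0.7436 − 0.668 = 0.08.

0.08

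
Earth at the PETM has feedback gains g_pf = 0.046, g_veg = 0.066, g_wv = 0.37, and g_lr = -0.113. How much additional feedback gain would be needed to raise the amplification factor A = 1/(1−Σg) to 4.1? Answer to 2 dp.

0.39

Current total gain = 0.369.
Target gain for A = 4.1: g* = 1 − 1/4.1 = 0.7561.
Additional gain needed = 0.7561 − 0.369 = 0.39.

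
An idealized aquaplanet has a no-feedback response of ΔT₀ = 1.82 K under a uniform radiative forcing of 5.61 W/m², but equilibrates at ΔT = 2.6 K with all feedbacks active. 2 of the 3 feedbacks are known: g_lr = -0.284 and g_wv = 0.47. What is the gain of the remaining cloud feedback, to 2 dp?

Amplification A = ΔT/ΔT₀ = 2.6/1.82 = 1.429.
Total gain g = 1 − 1/A = 1 − 1/1.429 = 0.3002.
Known gains sum to -0.284 + 0.47 = 0.186.
g_cld = 0.3002 − 0.186 = 0.11.

0.11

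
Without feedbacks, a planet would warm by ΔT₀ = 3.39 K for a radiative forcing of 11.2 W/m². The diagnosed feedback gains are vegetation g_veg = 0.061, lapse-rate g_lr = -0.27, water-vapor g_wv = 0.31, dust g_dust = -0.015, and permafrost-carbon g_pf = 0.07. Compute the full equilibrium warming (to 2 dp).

Total gain g = 0.061 − 0.27 + 0.31 − 0.015 + 0.07 = 0.156.
Amplification A = 1/(1 − 0.156) = 1.185.
ΔT = 3.39 × 1.185 = 4.02 K.

4.02 K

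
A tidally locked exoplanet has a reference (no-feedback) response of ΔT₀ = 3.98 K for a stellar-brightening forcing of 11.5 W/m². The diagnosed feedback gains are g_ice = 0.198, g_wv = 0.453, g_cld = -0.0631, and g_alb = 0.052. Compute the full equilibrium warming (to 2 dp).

11.05 K

Total gain g = 0.198 + 0.453 − 0.0631 + 0.052 = 0.6399.
Amplification A = 1/(1 − 0.6399) = 2.777.
ΔT = 3.98 × 2.777 = 11.05 K.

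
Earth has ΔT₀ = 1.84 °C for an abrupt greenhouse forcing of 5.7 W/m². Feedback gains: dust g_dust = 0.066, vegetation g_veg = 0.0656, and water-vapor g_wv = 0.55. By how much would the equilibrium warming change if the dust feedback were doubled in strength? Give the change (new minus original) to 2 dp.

Original: g = 0.6816, ΔT = 1.84/(1−0.6816) = 5.7789 °C.
With doubled dust: g' = 0.7476, ΔT' = 1.84/(1−0.7476) = 7.2900 °C.
Change = 7.2900 − 5.7789 = 1.51 °C.

1.51 °C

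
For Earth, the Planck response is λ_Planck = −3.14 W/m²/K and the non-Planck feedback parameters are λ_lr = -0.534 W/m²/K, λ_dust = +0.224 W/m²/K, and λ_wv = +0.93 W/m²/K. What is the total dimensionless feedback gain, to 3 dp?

Convert to gains: g_lr = -0.534/3.14 = -0.1701; g_dust = 0.224/3.14 = 0.07134; g_wv = 0.93/3.14 = 0.2962.
Total gain g = 0.19744.

0.197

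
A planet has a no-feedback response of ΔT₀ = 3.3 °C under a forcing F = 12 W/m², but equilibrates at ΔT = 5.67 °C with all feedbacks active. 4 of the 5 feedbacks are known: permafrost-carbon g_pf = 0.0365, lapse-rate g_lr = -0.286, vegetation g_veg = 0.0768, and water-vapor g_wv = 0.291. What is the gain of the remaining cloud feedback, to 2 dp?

Amplification A = ΔT/ΔT₀ = 5.67/3.3 = 1.718.
Total gain g = 1 − 1/A = 1 − 1/1.718 = 0.4179.
Known gains sum to 0.0365 − 0.286 + 0.0768 + 0.291 = 0.1183.
g_cld = 0.4179 − 0.1183 = 0.30.

0.30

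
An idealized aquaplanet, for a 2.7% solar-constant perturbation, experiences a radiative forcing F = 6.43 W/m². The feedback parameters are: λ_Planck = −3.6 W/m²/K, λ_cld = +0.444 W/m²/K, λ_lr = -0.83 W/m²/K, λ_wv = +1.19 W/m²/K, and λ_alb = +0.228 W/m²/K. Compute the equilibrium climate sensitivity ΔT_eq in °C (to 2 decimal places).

Net feedback parameter λ = (−3.6) + (+0.444) + (-0.83) + (+1.19) + (+0.228) = -2.568 W/m²/K.
ΔT = −F/λ = −6.43/(-2.568) = 2.50 °C.

2.50 °C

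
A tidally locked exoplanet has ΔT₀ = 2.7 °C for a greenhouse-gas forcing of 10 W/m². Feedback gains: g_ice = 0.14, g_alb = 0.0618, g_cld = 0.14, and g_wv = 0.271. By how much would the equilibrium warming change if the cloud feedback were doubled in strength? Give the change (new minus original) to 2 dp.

Original: g = 0.6128, ΔT = 2.7/(1−0.6128) = 6.9731 °C.
With doubled cloud: g' = 0.7528, ΔT' = 2.7/(1−0.7528) = 10.9223 °C.
Change = 10.9223 − 6.9731 = 3.95 °C.

3.95 °C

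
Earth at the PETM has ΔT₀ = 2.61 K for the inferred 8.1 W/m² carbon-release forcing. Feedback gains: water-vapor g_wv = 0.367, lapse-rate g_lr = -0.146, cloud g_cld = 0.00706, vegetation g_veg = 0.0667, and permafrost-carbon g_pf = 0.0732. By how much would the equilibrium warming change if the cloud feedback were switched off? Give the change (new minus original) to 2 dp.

-0.05 K

Original: g = 0.36796, ΔT = 2.61/(1−0.36796) = 4.1295 K.
Without cloud: g' = 0.3609, ΔT' = 2.61/(1−0.3609) = 4.0839 K.
Change = 4.0839 − 4.1295 = -0.05 K.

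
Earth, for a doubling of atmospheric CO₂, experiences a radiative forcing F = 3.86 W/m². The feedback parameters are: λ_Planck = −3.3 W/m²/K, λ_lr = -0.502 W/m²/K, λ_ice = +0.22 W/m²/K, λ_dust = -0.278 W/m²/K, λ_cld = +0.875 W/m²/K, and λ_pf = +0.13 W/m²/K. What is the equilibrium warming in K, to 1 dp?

Net feedback parameter λ = (−3.3) + (-0.502) + (+0.22) + (-0.278) + (+0.875) + (+0.13) = -2.855 W/m²/K.
ΔT = −F/λ = −3.86/(-2.855) = 1.4 K.

1.4 K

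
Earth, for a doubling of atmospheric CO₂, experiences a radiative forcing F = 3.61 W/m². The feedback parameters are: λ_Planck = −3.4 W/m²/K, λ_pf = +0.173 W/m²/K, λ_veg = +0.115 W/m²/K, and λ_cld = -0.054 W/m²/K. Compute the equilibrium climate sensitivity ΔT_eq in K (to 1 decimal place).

Net feedback parameter λ = (−3.4) + (+0.173) + (+0.115) + (-0.054) = -3.166 W/m²/K.
ΔT = −F/λ = −3.61/(-3.166) = 1.1 K.

1.1 K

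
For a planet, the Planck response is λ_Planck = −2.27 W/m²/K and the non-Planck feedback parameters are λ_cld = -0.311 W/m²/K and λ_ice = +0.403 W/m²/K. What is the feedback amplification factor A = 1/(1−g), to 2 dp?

1.04

Convert to gains: g_cld = -0.311/2.27 = -0.137; g_ice = 0.403/2.27 = 0.1775.
Total gain g = 0.0405.
A = 1/(1 − 0.0405) = 1.04.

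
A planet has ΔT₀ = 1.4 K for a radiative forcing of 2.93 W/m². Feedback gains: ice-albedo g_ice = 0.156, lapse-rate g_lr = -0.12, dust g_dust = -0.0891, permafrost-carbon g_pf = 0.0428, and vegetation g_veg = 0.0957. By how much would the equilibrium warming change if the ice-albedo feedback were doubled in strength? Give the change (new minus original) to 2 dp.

Original: g = 0.0854, ΔT = 1.4/(1−0.0854) = 1.5307 K.
With doubled ice-albedo: g' = 0.2414, ΔT' = 1.4/(1−0.2414) = 1.8455 K.
Change = 1.8455 − 1.5307 = 0.31 K.

0.31 K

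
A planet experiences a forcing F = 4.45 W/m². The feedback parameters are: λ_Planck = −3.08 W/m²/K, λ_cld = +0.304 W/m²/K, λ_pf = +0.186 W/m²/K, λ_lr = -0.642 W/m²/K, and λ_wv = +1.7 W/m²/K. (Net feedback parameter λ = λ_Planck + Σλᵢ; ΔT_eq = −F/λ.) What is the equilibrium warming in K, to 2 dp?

2.90 K

Net feedback parameter λ = (−3.08) + (+0.304) + (+0.186) + (-0.642) + (+1.7) = -1.532 W/m²/K.
ΔT = −F/λ = −4.45/(-1.532) = 2.90 K.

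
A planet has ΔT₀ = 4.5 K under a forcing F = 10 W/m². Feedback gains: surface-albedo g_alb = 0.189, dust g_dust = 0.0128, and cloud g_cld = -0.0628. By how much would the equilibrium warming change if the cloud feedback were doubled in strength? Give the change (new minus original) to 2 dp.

-0.36 K

Original: g = 0.139, ΔT = 4.5/(1−0.139) = 5.2265 K.
With doubled cloud: g' = 0.0762, ΔT' = 4.5/(1−0.0762) = 4.8712 K.
Change = 4.8712 − 5.2265 = -0.36 K.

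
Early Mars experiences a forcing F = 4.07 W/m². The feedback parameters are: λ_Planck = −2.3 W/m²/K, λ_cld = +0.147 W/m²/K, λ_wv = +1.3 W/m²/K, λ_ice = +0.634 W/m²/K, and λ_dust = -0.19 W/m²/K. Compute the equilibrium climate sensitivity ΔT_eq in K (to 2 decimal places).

Net feedback parameter λ = (−2.3) + (+0.147) + (+1.3) + (+0.634) + (-0.19) = -0.409 W/m²/K.
ΔT = −F/λ = −4.07/(-0.409) = 9.95 K.

9.95 K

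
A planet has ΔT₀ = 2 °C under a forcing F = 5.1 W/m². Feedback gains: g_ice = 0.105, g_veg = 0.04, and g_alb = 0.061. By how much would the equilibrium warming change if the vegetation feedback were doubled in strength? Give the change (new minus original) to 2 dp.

Original: g = 0.206, ΔT = 2/(1−0.206) = 2.5189 °C.
With doubled vegetation: g' = 0.246, ΔT' = 2/(1−0.246) = 2.6525 °C.
Change = 2.6525 − 2.5189 = 0.13 °C.

0.13 °C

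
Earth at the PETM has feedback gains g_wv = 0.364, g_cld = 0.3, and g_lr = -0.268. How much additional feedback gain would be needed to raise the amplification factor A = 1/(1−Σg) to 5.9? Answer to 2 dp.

0.43

Current total gain = 0.396.
Target gain for A = 5.9: g* = 1 − 1/5.9 = 0.8305.
Additional gain needed = 0.8305 − 0.396 = 0.43.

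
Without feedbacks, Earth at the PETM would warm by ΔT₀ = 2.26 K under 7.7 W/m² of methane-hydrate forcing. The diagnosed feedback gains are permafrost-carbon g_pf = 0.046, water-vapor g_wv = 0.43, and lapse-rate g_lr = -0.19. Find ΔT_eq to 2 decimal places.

Total gain g = 0.046 + 0.43 − 0.19 = 0.286.
Amplification A = 1/(1 − 0.286) = 1.401.
ΔT = 2.26 × 1.401 = 3.17 K.

3.17 K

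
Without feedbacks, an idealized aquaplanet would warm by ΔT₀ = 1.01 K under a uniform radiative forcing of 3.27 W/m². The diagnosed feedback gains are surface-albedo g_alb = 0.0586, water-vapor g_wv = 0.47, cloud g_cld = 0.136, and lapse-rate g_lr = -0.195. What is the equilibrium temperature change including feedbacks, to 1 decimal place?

1.9 K

Total gain g = 0.0586 + 0.47 + 0.136 − 0.195 = 0.4696.
Amplification A = 1/(1 − 0.4696) = 1.885.
ΔT = 1.01 × 1.885 = 1.9 K.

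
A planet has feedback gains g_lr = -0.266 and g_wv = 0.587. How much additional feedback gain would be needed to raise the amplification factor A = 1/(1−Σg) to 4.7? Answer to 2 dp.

0.47

Current total gain = 0.321.
Target gain for A = 4.7: g* = 1 − 1/4.7 = 0.7872.
Additional gain needed = 0.7872 − 0.321 = 0.47.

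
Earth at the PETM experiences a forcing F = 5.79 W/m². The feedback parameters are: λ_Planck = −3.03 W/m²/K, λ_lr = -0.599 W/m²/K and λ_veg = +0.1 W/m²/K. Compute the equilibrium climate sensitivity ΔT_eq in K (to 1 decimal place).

1.6 K

Net feedback parameter λ = (−3.03) + (-0.599) + (+0.1) = -3.529 W/m²/K.
ΔT = −F/λ = −5.79/(-3.529) = 1.6 K.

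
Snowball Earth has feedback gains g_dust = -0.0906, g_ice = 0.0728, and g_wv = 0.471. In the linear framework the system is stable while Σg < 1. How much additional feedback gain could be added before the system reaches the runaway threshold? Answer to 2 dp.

Current total gain = -0.0906 + 0.0728 + 0.471 = 0.4532.
Margin to runaway = 1 − 0.4532 = 0.55.

0.55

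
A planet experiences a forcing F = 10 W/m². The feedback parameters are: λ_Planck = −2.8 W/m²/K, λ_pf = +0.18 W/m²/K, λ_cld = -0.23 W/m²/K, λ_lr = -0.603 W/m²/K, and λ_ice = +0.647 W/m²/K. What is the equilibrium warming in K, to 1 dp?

Net feedback parameter λ = (−2.8) + (+0.18) + (-0.23) + (-0.603) + (+0.647) = -2.806 W/m²/K.
ΔT = −F/λ = −10/(-2.806) = 3.6 K.

3.6 K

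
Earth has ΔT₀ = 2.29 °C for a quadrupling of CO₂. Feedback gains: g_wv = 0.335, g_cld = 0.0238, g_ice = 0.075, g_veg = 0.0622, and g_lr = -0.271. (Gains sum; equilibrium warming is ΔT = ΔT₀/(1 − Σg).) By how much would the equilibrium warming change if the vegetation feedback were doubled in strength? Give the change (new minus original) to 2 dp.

0.26 °C

Original: g = 0.225, ΔT = 2.29/(1−0.225) = 2.9548 °C.
With doubled vegetation: g' = 0.2872, ΔT' = 2.29/(1−0.2872) = 3.2127 °C.
Change = 3.2127 − 2.9548 = 0.26 °C.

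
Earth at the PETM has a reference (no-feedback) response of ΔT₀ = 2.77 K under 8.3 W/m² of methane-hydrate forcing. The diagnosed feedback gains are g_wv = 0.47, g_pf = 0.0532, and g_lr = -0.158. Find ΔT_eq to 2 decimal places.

4.36 K

Total gain g = 0.47 + 0.0532 − 0.158 = 0.3652.
Amplification A = 1/(1 − 0.3652) = 1.575.
ΔT = 2.77 × 1.575 = 4.36 K.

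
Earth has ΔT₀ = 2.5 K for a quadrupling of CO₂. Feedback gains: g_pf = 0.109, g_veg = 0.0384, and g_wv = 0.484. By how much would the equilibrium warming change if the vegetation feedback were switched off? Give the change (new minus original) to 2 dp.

Original: g = 0.6314, ΔT = 2.5/(1−0.6314) = 6.7824 K.
Without vegetation: g' = 0.593, ΔT' = 2.5/(1−0.593) = 6.1425 K.
Change = 6.1425 − 6.7824 = -0.64 K.

-0.64 K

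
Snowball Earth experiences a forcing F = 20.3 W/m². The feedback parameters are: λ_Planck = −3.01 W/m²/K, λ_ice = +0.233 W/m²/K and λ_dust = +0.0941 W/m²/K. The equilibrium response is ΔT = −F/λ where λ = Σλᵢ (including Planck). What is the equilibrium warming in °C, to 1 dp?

7.6 °C

Net feedback parameter λ = (−3.01) + (+0.233) + (+0.0941) = -2.6829 W/m²/K.
ΔT = −F/λ = −20.3/(-2.6829) = 7.6 °C.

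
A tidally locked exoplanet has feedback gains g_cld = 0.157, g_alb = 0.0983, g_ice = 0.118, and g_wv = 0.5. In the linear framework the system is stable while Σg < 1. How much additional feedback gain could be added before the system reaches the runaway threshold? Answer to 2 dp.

Current total gain = 0.157 + 0.0983 + 0.118 + 0.5 = 0.8733.
Margin to runaway = 1 − 0.8733 = 0.13.

0.13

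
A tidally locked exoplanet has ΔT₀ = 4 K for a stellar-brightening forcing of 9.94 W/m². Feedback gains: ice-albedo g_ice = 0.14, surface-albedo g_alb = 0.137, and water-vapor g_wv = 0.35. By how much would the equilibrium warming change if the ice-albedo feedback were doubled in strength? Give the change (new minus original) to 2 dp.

Original: g = 0.627, ΔT = 4/(1−0.627) = 10.7239 K.
With doubled ice-albedo: g' = 0.767, ΔT' = 4/(1−0.767) = 17.1674 K.
Change = 17.1674 − 10.7239 = 6.44 K.

6.44 K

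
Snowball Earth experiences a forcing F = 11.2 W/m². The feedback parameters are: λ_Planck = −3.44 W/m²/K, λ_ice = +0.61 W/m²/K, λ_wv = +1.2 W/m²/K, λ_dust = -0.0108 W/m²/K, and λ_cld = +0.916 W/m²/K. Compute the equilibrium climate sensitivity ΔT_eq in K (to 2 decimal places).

Net feedback parameter λ = (−3.44) + (+0.61) + (+1.2) + (-0.0108) + (+0.916) = -0.7248 W/m²/K.
ΔT = −F/λ = −11.2/(-0.7248) = 15.45 K.

15.45 K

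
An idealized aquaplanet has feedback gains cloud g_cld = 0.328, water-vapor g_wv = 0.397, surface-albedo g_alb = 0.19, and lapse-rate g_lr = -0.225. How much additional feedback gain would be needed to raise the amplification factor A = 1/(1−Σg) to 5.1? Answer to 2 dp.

0.11

Current total gain = 0.69.
Target gain for A = 5.1: g* = 1 − 1/5.1 = 0.8039.
Additional gain needed = 0.8039 − 0.69 = 0.11.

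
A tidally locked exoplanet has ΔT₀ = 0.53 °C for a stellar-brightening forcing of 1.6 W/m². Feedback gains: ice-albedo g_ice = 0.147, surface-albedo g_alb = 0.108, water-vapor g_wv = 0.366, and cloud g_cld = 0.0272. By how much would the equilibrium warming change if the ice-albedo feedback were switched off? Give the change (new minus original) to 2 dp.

-0.44 °C

Original: g = 0.6482, ΔT = 0.53/(1−0.6482) = 1.5065 °C.
Without ice-albedo: g' = 0.5012, ΔT' = 0.53/(1−0.5012) = 1.0626 °C.
Change = 1.0626 − 1.5065 = -0.44 °C.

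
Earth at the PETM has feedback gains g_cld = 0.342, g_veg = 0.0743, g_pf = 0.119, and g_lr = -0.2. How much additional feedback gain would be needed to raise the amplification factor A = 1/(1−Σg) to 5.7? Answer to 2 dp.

Current total gain = 0.3353.
Target gain for A = 5.7: g* = 1 − 1/5.7 = 0.8246.
Additional gain needed = 0.8246 − 0.3353 = 0.49.

0.49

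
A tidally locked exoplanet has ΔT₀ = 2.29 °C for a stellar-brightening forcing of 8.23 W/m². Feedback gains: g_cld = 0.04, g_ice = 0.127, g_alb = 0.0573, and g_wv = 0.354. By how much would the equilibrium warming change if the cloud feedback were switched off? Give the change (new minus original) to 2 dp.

Original: g = 0.5783, ΔT = 2.29/(1−0.5783) = 5.4304 °C.
Without cloud: g' = 0.5383, ΔT' = 2.29/(1−0.5383) = 4.9599 °C.
Change = 4.9599 − 5.4304 = -0.47 °C.

-0.47 °C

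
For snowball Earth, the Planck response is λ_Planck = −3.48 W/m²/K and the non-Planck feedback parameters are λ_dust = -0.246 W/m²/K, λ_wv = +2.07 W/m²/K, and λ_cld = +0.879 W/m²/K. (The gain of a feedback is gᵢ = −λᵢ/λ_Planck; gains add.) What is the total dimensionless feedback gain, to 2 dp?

0.78

Convert to gains: g_dust = -0.246/3.48 = -0.07069; g_wv = 2.07/3.48 = 0.5948; g_cld = 0.879/3.48 = 0.2526.
Total gain g = 0.77671.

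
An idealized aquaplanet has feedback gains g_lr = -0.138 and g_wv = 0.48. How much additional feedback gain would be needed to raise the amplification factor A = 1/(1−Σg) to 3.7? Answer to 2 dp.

0.39

Current total gain = 0.342.
Target gain for A = 3.7: g* = 1 − 1/3.7 = 0.7297.
Additional gain needed = 0.7297 − 0.342 = 0.39.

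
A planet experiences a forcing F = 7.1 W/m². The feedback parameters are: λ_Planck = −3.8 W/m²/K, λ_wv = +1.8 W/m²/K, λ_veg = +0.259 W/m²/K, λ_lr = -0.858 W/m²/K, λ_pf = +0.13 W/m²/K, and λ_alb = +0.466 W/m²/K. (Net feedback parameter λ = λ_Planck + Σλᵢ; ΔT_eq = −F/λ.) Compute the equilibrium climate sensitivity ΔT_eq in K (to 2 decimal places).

Net feedback parameter λ = (−3.8) + (+1.8) + (+0.259) + (-0.858) + (+0.13) + (+0.466) = -2.003 W/m²/K.
ΔT = −F/λ = −7.1/(-2.003) = 3.54 K.

3.54 K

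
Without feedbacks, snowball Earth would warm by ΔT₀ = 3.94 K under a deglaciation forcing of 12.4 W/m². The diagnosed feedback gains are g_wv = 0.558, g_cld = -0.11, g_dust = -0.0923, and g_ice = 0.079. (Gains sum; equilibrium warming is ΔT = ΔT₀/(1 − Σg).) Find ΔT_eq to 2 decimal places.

Total gain g = 0.558 − 0.11 − 0.0923 + 0.079 = 0.4347.
Amplification A = 1/(1 − 0.4347) = 1.769.
ΔT = 3.94 × 1.769 = 6.97 K.

6.97 K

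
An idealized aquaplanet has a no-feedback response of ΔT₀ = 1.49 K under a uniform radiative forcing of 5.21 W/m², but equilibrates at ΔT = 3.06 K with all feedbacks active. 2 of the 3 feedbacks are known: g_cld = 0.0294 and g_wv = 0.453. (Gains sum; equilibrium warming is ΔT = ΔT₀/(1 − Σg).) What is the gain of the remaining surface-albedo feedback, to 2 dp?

0.03

Amplification A = ΔT/ΔT₀ = 3.06/1.49 = 2.054.
Total gain g = 1 − 1/A = 1 − 1/2.054 = 0.5131.
Known gains sum to 0.0294 + 0.453 = 0.4824.
g_alb = 0.5131 − 0.4824 = 0.03.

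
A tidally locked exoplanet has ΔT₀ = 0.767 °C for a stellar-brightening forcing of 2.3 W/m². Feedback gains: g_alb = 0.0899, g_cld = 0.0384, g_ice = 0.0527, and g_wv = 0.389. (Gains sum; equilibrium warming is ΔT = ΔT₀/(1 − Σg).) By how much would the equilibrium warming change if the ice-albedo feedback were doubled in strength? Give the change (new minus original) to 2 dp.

Original: g = 0.57, ΔT = 0.767/(1−0.57) = 1.7837 °C.
With doubled ice-albedo: g' = 0.6227, ΔT' = 0.767/(1−0.6227) = 2.0329 °C.
Change = 2.0329 − 1.7837 = 0.25 °C.

0.25 °C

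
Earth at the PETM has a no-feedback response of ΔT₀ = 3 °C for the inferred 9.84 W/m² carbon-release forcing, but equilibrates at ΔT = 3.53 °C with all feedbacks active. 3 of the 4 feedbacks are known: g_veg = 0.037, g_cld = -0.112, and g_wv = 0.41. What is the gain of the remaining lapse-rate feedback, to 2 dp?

Amplification A = ΔT/ΔT₀ = 3.53/3 = 1.177.
Total gain g = 1 − 1/A = 1 − 1/1.177 = 0.1504.
Known gains sum to 0.037 − 0.112 + 0.41 = 0.335.
g_lr = 0.1504 − 0.335 = -0.18.

-0.18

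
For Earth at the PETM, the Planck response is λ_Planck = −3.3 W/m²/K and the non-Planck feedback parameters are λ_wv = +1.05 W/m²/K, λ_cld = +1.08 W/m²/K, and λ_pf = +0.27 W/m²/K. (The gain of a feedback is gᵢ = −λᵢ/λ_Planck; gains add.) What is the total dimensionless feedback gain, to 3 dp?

Convert to gains: g_wv = 1.05/3.3 = 0.3182; g_cld = 1.08/3.3 = 0.3273; g_pf = 0.27/3.3 = 0.08182.
Total gain g = 0.72732.

0.727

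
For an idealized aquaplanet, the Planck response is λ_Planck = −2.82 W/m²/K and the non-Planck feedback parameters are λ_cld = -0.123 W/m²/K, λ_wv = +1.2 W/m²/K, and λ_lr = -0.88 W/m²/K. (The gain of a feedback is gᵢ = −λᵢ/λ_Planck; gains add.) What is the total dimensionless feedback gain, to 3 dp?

Convert to gains: g_cld = -0.123/2.82 = -0.04362; g_wv = 1.2/2.82 = 0.4255; g_lr = -0.88/2.82 = -0.3121.
Total gain g = 0.06978.

0.070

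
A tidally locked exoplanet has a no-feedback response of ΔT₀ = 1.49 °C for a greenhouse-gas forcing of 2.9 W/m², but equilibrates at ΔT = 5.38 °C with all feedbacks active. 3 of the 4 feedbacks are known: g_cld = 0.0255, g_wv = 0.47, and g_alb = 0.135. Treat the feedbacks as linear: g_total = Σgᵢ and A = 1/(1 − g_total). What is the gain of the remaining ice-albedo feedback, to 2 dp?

Amplification A = ΔT/ΔT₀ = 5.38/1.49 = 3.611.
Total gain g = 1 − 1/A = 1 − 1/3.611 = 0.7231.
Known gains sum to 0.0255 + 0.47 + 0.135 = 0.6305.
g_ice = 0.7231 − 0.6305 = 0.09.

0.09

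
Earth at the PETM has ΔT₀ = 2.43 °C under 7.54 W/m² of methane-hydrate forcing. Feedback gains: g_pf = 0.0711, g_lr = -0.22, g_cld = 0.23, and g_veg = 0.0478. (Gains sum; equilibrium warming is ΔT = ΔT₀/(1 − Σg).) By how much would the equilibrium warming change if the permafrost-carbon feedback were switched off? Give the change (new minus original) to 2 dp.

-0.21 °C

Original: g = 0.1289, ΔT = 2.43/(1−0.1289) = 2.7896 °C.
Without permafrost-carbon: g' = 0.0578, ΔT' = 2.43/(1−0.0578) = 2.5791 °C.
Change = 2.5791 − 2.7896 = -0.21 °C.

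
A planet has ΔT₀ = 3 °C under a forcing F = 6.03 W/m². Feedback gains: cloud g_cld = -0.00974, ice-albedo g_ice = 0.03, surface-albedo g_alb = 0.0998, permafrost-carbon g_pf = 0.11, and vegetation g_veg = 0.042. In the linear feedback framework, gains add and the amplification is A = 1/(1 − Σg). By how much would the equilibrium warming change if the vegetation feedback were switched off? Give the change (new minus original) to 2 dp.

-0.22 °C

Original: g = 0.27206, ΔT = 3/(1−0.27206) = 4.1212 °C.
Without vegetation: g' = 0.23006, ΔT' = 3/(1−0.23006) = 3.8964 °C.
Change = 3.8964 − 4.1212 = -0.22 °C.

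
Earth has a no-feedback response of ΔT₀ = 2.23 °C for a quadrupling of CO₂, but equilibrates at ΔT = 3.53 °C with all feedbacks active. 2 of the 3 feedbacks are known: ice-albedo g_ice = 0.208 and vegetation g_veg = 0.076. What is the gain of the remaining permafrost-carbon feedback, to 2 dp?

Amplification A = ΔT/ΔT₀ = 3.53/2.23 = 1.583.
Total gain g = 1 − 1/A = 1 − 1/1.583 = 0.3683.
Known gains sum to 0.208 + 0.076 = 0.284.
g_pf = 0.3683 − 0.284 = 0.08.

0.08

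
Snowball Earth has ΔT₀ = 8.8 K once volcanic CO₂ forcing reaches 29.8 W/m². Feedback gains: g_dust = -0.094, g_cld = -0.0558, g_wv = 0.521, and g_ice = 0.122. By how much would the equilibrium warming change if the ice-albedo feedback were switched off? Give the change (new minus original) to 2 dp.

-3.37 K

Original: g = 0.4932, ΔT = 8.8/(1−0.4932) = 17.3639 K.
Without ice-albedo: g' = 0.3712, ΔT' = 8.8/(1−0.3712) = 13.9949 K.
Change = 13.9949 − 17.3639 = -3.37 K.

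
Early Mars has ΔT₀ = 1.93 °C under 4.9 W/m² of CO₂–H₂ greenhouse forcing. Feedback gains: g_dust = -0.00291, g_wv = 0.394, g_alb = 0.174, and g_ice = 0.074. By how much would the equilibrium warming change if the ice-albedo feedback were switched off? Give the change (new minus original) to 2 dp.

Original: g = 0.63909, ΔT = 1.93/(1−0.63909) = 5.3476 °C.
Without ice-albedo: g' = 0.56509, ΔT' = 1.93/(1−0.56509) = 4.4377 °C.
Change = 4.4377 − 5.3476 = -0.91 °C.

-0.91 °C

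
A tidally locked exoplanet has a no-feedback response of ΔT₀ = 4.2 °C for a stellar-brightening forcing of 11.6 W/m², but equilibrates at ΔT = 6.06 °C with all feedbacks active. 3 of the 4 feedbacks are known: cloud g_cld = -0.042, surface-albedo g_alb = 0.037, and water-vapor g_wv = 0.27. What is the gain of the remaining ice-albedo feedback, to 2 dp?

0.04

Amplification A = ΔT/ΔT₀ = 6.06/4.2 = 1.443.
Total gain g = 1 − 1/A = 1 − 1/1.443 = 0.307.
Known gains sum to -0.042 + 0.037 + 0.27 = 0.265.
g_ice = 0.307 − 0.265 = 0.04.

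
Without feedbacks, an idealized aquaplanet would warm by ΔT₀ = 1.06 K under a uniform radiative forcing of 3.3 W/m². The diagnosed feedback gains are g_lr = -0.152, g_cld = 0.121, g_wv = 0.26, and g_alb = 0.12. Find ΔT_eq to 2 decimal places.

Total gain g = -0.152 + 0.121 + 0.26 + 0.12 = 0.349.
Amplification A = 1/(1 − 0.349) = 1.536.
ΔT = 1.06 × 1.536 = 1.63 K.

1.63 K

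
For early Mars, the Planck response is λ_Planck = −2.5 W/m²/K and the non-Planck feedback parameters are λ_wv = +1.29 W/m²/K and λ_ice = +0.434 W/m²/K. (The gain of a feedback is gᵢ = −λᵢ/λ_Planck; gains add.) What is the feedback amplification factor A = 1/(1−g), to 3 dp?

3.222

Convert to gains: g_wv = 1.29/2.5 = 0.516; g_ice = 0.434/2.5 = 0.1736.
Total gain g = 0.6896.
A = 1/(1 − 0.6896) = 3.222.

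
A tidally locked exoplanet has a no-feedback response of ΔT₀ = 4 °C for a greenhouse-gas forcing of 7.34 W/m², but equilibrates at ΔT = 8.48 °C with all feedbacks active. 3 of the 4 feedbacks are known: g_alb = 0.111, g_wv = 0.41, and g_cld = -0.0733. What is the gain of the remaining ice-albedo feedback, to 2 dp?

Amplification A = ΔT/ΔT₀ = 8.48/4 = 2.12.
Total gain g = 1 − 1/A = 1 − 1/2.12 = 0.5283.
Known gains sum to 0.111 + 0.41 − 0.0733 = 0.4477.
g_ice = 0.5283 − 0.4477 = 0.08.

0.08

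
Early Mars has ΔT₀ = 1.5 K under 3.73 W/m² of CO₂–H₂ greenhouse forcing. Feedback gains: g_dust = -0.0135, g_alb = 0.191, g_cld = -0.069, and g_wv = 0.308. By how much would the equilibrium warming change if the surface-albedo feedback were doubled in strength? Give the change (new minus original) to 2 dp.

Original: g = 0.4165, ΔT = 1.5/(1−0.4165) = 2.5707 K.
With doubled surface-albedo: g' = 0.6075, ΔT' = 1.5/(1−0.6075) = 3.8217 K.
Change = 3.8217 − 2.5707 = 1.25 K.

1.25 K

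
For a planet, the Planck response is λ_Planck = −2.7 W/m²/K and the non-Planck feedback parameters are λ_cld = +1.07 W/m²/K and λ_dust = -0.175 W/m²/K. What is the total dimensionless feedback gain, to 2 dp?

0.33

Convert to gains: g_cld = 1.07/2.7 = 0.3963; g_dust = -0.175/2.7 = -0.06481.
Total gain g = 0.33149.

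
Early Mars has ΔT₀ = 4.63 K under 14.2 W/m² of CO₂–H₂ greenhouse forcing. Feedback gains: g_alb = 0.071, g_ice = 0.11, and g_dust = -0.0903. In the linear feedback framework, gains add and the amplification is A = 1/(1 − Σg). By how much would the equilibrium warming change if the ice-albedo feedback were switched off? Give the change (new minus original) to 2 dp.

Original: g = 0.0907, ΔT = 4.63/(1−0.0907) = 5.0918 K.
Without ice-albedo: g' = -0.0193, ΔT' = 4.63/(1+0.0193) = 4.5423 K.
Change = 4.5423 − 5.0918 = -0.55 K.

-0.55 K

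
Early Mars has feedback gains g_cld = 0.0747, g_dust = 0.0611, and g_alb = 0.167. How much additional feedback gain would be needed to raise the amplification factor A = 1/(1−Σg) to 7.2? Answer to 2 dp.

Current total gain = 0.3028.
Target gain for A = 7.2: g* = 1 − 1/7.2 = 0.8611.
Additional gain needed = 0.8611 − 0.3028 = 0.56.

0.56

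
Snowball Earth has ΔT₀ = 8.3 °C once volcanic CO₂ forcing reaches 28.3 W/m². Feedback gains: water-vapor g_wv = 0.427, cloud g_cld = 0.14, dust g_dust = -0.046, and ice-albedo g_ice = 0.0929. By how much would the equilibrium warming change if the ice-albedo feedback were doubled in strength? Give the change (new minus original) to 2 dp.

6.81 °C

Original: g = 0.6139, ΔT = 8.3/(1−0.6139) = 21.4970 °C.
With doubled ice-albedo: g' = 0.7068, ΔT' = 8.3/(1−0.7068) = 28.3083 °C.
Change = 28.3083 − 21.4970 = 6.81 °C.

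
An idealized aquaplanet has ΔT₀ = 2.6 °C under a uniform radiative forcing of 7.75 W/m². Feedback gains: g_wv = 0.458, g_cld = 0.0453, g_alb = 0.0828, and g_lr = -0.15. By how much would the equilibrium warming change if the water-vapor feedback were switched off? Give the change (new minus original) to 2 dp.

-2.07 °C

Original: g = 0.4361, ΔT = 2.6/(1−0.4361) = 4.6107 °C.
Without water-vapor: g' = -0.0219, ΔT' = 2.6/(1+0.0219) = 2.5443 °C.
Change = 2.5443 − 4.6107 = -2.07 °C.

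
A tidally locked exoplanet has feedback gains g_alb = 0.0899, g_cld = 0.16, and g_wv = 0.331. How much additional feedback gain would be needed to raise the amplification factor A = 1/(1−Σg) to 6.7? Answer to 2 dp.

0.27

Current total gain = 0.5809.
Target gain for A = 6.7: g* = 1 − 1/6.7 = 0.8507.
Additional gain needed = 0.8507 − 0.5809 = 0.27.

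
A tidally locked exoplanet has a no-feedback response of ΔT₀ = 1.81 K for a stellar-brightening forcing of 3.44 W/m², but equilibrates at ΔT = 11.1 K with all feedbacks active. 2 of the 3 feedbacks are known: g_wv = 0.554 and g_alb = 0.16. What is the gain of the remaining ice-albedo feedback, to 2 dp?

0.12

Amplification A = ΔT/ΔT₀ = 11.1/1.81 = 6.133.
Total gain g = 1 − 1/A = 1 − 1/6.133 = 0.8369.
Known gains sum to 0.554 + 0.16 = 0.714.
g_ice = 0.8369 − 0.714 = 0.12.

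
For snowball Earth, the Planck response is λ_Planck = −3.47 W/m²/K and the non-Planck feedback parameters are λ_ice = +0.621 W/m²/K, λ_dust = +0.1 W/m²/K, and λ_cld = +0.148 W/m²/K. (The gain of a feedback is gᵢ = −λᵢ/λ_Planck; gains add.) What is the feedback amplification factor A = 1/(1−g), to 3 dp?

1.334

Convert to gains: g_ice = 0.621/3.47 = 0.179; g_dust = 0.1/3.47 = 0.02882; g_cld = 0.148/3.47 = 0.04265.
Total gain g = 0.25047.
A = 1/(1 − 0.25047) = 1.334.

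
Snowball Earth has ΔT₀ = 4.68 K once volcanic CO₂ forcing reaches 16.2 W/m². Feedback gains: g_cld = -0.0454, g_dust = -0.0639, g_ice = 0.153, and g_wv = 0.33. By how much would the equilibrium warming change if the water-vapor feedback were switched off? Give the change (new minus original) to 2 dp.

Original: g = 0.3737, ΔT = 4.68/(1−0.3737) = 7.4725 K.
Without water-vapor: g' = 0.0437, ΔT' = 4.68/(1−0.0437) = 4.8939 K.
Change = 4.8939 − 7.4725 = -2.58 K.

-2.58 K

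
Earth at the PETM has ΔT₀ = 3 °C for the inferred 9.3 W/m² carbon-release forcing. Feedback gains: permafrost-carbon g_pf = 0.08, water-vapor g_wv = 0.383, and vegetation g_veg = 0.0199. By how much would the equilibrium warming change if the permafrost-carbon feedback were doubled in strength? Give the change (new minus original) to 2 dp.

Original: g = 0.4829, ΔT = 3/(1−0.4829) = 5.8016 °C.
With doubled permafrost-carbon: g' = 0.5629, ΔT' = 3/(1−0.5629) = 6.8634 °C.
Change = 6.8634 − 5.8016 = 1.06 °C.

1.06 °C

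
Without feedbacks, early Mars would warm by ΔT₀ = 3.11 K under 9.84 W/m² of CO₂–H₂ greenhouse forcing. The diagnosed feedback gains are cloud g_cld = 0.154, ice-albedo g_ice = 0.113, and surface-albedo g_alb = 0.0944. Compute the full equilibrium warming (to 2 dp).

Total gain g = 0.154 + 0.113 + 0.0944 = 0.3614.
Amplification A = 1/(1 − 0.3614) = 1.566.
ΔT = 3.11 × 1.566 = 4.87 K.

4.87 K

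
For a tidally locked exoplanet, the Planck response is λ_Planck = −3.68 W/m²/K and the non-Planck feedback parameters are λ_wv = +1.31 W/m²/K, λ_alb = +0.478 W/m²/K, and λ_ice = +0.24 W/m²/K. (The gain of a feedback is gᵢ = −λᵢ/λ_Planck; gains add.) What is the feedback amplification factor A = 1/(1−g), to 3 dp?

Convert to gains: g_wv = 1.31/3.68 = 0.356; g_alb = 0.478/3.68 = 0.1299; g_ice = 0.24/3.68 = 0.06522.
Total gain g = 0.55112.
A = 1/(1 − 0.55112) = 2.228.

2.228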